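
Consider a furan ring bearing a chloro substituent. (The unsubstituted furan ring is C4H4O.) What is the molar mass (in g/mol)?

Atom tally by fragment:
  furan ring core → C:4 H:4 O:1
  (− 1 ring H displaced by substituents)
  + Cl → Cl:1
Element totals:
  C: 4
  H: 3
  Cl: 1
  O: 1
Molecular formula: C4H3ClO.
  M = 4(12.011) + 3(1.008) + 35.45 + 15.999
    = 48.044 + 3.024 + 35.450 + 15.999 = 102.517

102.52 g/mol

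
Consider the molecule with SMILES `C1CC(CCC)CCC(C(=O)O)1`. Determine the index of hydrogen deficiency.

Atom tally by fragment:
  cyclohexane ring core → C:6 H:12
  (− 2 ring H displaced by substituents)
  + CH2CH2CH3 → C:3 H:7
  + COOH → C:1 H:1 O:2
Element totals:
  C: 10
  H: 18
  O: 2
Molecular formula: C10H18O2.
DoU = (2C + 2 + N − H − X) / 2 = (2·10 + 2 + 0 − 18 − 0) / 2 = 2.

2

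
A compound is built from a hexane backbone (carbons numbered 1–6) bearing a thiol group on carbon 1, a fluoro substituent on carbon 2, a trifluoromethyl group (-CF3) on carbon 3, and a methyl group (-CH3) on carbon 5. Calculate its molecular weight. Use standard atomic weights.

218.25 g/mol

Atom tally by fragment:
  HSCH2 → C:1 H:3 S:1
  CH(F) → C:1 H:1 F:1
  CH(CF3) → C:2 H:1 F:3
  CH2 → C:1 H:2
  CH(CH3) → C:2 H:4
  CH3 → C:1 H:3
Element totals:
  C: 8
  H: 14
  F: 4
  S: 1
Molecular formula: C8H14F4S.
  M = 8(12.011) + 14(1.008) + 4(18.998) + 32.06
    = 96.088 + 14.112 + 75.992 + 32.060 = 218.252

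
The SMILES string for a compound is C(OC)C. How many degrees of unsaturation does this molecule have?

0

Atom tally by fragment:
  CH3OCH2 → C:2 H:5 O:1
  CH3 → C:1 H:3
Element totals:
  C: 3
  H: 8
  O: 1
Molecular formula: C3H8O.
DoU = (2C + 2 + N − H − X) / 2 = (2·3 + 2 + 0 − 8 − 0) / 2 = 0.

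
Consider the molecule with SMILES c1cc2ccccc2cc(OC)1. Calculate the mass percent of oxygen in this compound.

Atom tally by fragment:
  naphthalene ring system core → C:10 H:8
  (− 1 ring H displaced by substituents)
  + OCH3 → C:1 H:3 O:1
Element totals:
  C: 11
  H: 10
  O: 1
Molecular formula: C11H10O.
Molar mass = 158.200 g/mol.
Mass from O: 1 × 15.999 = 15.999 g/mol.
%O = 15.999 / 158.200 × 100 = 10.11%.

10.11%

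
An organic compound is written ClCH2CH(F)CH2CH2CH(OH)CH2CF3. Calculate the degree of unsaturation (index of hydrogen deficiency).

0

Element totals:
  C: 7
  H: 11
  Cl: 1
  F: 4
  O: 1
Molecular formula: C7H11ClF4O.
DoU = (2C + 2 + N − H − X) / 2 = (2·7 + 2 + 0 − 11 − 5) / 2 = 0.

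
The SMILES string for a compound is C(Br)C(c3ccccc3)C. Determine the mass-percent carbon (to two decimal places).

54.30%

Atom tally by fragment:
  BrCH2 → C:1 H:2 Br:1
  CH(C6H5) → C:7 H:6
  CH3 → C:1 H:3
Element totals:
  C: 9
  H: 11
  Br: 1
Molecular formula: C9H11Br.
Molar mass = 199.091 g/mol.
Mass from C: 9 × 12.011 = 108.099 g/mol.
%C = 108.099 / 199.091 × 100 = 54.30%.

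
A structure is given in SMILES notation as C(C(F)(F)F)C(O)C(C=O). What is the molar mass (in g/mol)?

156.10 g/mol

Atom tally by fragment:
  F3CCH2 → C:2 H:2 F:3
  CH(OH) → C:1 H:2 O:1
  CH2CHO → C:2 H:3 O:1
Element totals:
  C: 5
  H: 7
  F: 3
  O: 2
Molecular formula: C5H7F3O2.
  M = 5(12.011) + 7(1.008) + 3(18.998) + 2(15.999)
    = 60.055 + 7.056 + 56.994 + 31.998 = 156.103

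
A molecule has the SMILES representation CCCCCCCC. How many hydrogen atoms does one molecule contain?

18

Atom tally by fragment:
  CH3 → C:1 H:3
  CH2 → C:1 H:2
  CH2 → C:1 H:2
  CH2 → C:1 H:2
  CH2 → C:1 H:2
  CH2 → C:1 H:2
  CH2 → C:1 H:2
  CH3 → C:1 H:3
Element totals:
  C: 8
  H: 18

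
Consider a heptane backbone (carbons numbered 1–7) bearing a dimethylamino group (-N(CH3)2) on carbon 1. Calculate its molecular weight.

143.27 g/mol

Atom tally by fragment:
  (CH3)2NCH2 → C:3 H:8 N:1
  CH2 → C:1 H:2
  CH2 → C:1 H:2
  CH2 → C:1 H:2
  CH2 → C:1 H:2
  CH2 → C:1 H:2
  CH3 → C:1 H:3
Element totals:
  C: 9
  H: 21
  N: 1
Molecular formula: C9H21N.
  M = 9(12.011) + 21(1.008) + 14.007
    = 108.099 + 21.168 + 14.007 = 143.274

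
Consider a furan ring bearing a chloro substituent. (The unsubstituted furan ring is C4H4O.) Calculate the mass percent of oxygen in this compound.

15.61%

Atom tally by fragment:
  furan ring core → C:4 H:4 O:1
  (− 1 ring H displaced by substituents)
  + Cl → Cl:1
Element totals:
  C: 4
  H: 3
  Cl: 1
  O: 1
Molecular formula: C4H3ClO.
Molar mass = 102.517 g/mol.
Mass from O: 1 × 15.999 = 15.999 g/mol.
%O = 15.999 / 102.517 × 100 = 15.61%.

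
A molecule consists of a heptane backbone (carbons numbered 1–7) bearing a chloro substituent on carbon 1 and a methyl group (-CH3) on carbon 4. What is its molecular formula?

C8H17Cl

Atom tally by fragment:
  ClCH2 → C:1 H:2 Cl:1
  CH2 → C:1 H:2
  CH2 → C:1 H:2
  CH(CH3) → C:2 H:4
  CH2 → C:1 H:2
  CH2 → C:1 H:2
  CH3 → C:1 H:3
Element totals:
  C: 8
  H: 17
  Cl: 1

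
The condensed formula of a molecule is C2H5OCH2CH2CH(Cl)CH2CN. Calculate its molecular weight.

161.63 g/mol

Element totals:
  C: 7
  H: 12
  Cl: 1
  N: 1
  O: 1
Molecular formula: C7H12ClNO.
  M = 7(12.011) + 12(1.008) + 35.45 + 14.007 + 15.999
    = 84.077 + 12.096 + 35.450 + 14.007 + 15.999 = 161.629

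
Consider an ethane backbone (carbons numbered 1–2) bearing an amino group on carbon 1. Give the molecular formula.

Atom tally by fragment:
  H2NCH2 → C:1 H:4 N:1
  CH3 → C:1 H:3
Element totals:
  C: 2
  H: 7
  N: 1

C2H7N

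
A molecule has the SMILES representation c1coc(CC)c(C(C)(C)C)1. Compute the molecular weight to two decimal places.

152.24 g/mol

Atom tally by fragment:
  furan ring core → C:4 H:4 O:1
  (− 2 ring H displaced by substituents)
  + C2H5 → C:2 H:5
  + C(CH3)3 → C:4 H:9
Element totals:
  C: 10
  H: 16
  O: 1
Molecular formula: C10H16O.
  M = 10(12.011) + 16(1.008) + 15.999
    = 120.110 + 16.128 + 15.999 = 152.237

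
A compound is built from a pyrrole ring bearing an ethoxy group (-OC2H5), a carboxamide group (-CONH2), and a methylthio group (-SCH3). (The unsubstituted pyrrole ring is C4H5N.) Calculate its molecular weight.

Atom tally by fragment:
  pyrrole ring core → C:4 H:5 N:1
  (− 3 ring H displaced by substituents)
  + OC2H5 → C:2 H:5 O:1
  + CONH2 → C:1 H:2 O:1 N:1
  + SCH3 → C:1 H:3 S:1
Element totals:
  C: 8
  H: 12
  N: 2
  O: 2
  S: 1
Molecular formula: C8H12N2O2S.
  M = 8(12.011) + 12(1.008) + 2(14.007) + 2(15.999) + 32.06
    = 96.088 + 12.096 + 28.014 + 31.998 + 32.060 = 200.256

200.26 g/mol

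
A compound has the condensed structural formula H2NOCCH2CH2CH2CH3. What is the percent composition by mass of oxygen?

15.82%

Atom tally by fragment:
  H2NOCCH2 → C:2 H:4 O:1 N:1
  CH2 → C:1 H:2
  CH2 → C:1 H:2
  CH3 → C:1 H:3
Element totals:
  C: 5
  H: 11
  N: 1
  O: 1
Molecular formula: C5H11NO.
Molar mass = 101.149 g/mol.
Mass from O: 1 × 15.999 = 15.999 g/mol.
%O = 15.999 / 101.149 × 100 = 15.82%.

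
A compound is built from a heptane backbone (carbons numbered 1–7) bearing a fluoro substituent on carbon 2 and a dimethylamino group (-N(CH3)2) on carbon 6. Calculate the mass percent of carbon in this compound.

Atom tally by fragment:
  CH3 → C:1 H:3
  CH(F) → C:1 H:1 F:1
  CH2 → C:1 H:2
  CH2 → C:1 H:2
  CH2 → C:1 H:2
  CH(N(CH3)2) → C:3 H:7 N:1
  CH3 → C:1 H:3
Element totals:
  C: 9
  H: 20
  F: 1
  N: 1
Molecular formula: C9H20FN.
Molar mass = 161.264 g/mol.
Mass from C: 9 × 12.011 = 108.099 g/mol.
%C = 108.099 / 161.264 × 100 = 67.03%.

67.03%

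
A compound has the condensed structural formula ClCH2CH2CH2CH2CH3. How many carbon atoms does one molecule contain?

5

Element totals:
  C: 5
  H: 11
  Cl: 1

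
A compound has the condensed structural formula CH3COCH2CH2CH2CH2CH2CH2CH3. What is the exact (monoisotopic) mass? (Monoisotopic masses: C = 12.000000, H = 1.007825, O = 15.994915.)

Element totals:
  C: 9
  H: 18
  O: 1
Molecular formula: C9H18O.
  M = 9(12.0) + 18(1.007825) + 15.994915
    = 108.000000 + 18.140850 + 15.994915 = 142.135765

142.1358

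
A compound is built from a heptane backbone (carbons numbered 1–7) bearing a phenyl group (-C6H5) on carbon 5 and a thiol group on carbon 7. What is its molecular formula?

C13H20S

Atom tally by fragment:
  CH3 → C:1 H:3
  CH2 → C:1 H:2
  CH2 → C:1 H:2
  CH2 → C:1 H:2
  CH(C6H5) → C:7 H:6
  CH2 → C:1 H:2
  CH2SH → C:1 H:3 S:1
Element totals:
  C: 13
  H: 20
  S: 1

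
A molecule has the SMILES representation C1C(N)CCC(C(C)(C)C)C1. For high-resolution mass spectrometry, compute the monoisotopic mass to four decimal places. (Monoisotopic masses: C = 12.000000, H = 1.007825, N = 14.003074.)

155.1674

Atom tally by fragment:
  cyclohexane ring core → C:6 H:12
  (− 2 ring H displaced by substituents)
  + NH2 → N:1 H:2
  + C(CH3)3 → C:4 H:9
Element totals:
  C: 10
  H: 21
  N: 1
Molecular formula: C10H21N.
  M = 10(12.0) + 21(1.007825) + 14.003074
    = 120.000000 + 21.164325 + 14.003074 = 155.167399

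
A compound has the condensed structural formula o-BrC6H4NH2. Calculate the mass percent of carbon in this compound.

Element totals:
  C: 6
  H: 6
  Br: 1
  N: 1
Molecular formula: C6H6BrN.
Molar mass = 172.025 g/mol.
Mass from C: 6 × 12.011 = 72.066 g/mol.
%C = 72.066 / 172.025 × 100 = 41.89%.

41.89%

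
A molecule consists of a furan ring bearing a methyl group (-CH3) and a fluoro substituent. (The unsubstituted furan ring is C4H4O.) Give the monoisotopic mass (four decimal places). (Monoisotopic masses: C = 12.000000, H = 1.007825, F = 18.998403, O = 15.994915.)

100.0324

Atom tally by fragment:
  furan ring core → C:4 H:4 O:1
  (− 2 ring H displaced by substituents)
  + CH3 → C:1 H:3
  + F → F:1
Element totals:
  C: 5
  H: 5
  F: 1
  O: 1
Molecular formula: C5H5FO.
  M = 5(12.0) + 5(1.007825) + 18.998403 + 15.994915
    = 60.000000 + 5.039125 + 18.998403 + 15.994915 = 100.032443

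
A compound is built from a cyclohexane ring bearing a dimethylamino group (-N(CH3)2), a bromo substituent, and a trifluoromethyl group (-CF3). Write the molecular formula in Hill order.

C9H15BrF3N

Atom tally by fragment:
  cyclohexane ring core → C:6 H:12
  (− 3 ring H displaced by substituents)
  + N(CH3)2 → N:1 C:2 H:6
  + Br → Br:1
  + CF3 → C:1 F:3
Element totals:
  C: 9
  H: 15
  Br: 1
  F: 3
  N: 1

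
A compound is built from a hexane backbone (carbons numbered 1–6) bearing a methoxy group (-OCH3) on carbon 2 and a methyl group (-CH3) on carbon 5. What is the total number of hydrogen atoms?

18

Atom tally by fragment:
  CH3 → C:1 H:3
  CH(OCH3) → C:2 H:4 O:1
  CH2 → C:1 H:2
  CH2 → C:1 H:2
  CH(CH3) → C:2 H:4
  CH3 → C:1 H:3
Element totals:
  C: 8
  H: 18
  O: 1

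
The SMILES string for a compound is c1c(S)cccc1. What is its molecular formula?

Atom tally by fragment:
  benzene ring core → C:6 H:6
  (− 1 ring H displaced by substituents)
  + SH → S:1 H:1
Element totals:
  C: 6
  H: 6
  S: 1

C6H6S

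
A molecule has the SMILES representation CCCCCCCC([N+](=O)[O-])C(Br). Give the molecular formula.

C9H18BrNO2

Atom tally by fragment:
  CH3 → C:1 H:3
  CH2 → C:1 H:2
  CH2 → C:1 H:2
  CH2 → C:1 H:2
  CH2 → C:1 H:2
  CH2 → C:1 H:2
  CH2 → C:1 H:2
  CH(NO2) → C:1 H:1 N:1 O:2
  CH2Br → C:1 H:2 Br:1
Element totals:
  C: 9
  H: 18
  Br: 1
  N: 1
  O: 2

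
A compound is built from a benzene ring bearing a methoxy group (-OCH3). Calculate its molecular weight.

108.14 g/mol

Atom tally by fragment:
  benzene ring core → C:6 H:6
  (− 1 ring H displaced by substituents)
  + OCH3 → C:1 H:3 O:1
Element totals:
  C: 7
  H: 8
  O: 1
Molecular formula: C7H8O.
  M = 7(12.011) + 8(1.008) + 15.999
    = 84.077 + 8.064 + 15.999 = 108.140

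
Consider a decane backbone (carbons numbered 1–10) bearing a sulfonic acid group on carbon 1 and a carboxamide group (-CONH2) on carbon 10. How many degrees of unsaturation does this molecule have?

1

Atom tally by fragment:
  HO3SCH2 → C:1 H:3 S:1 O:3
  CH2 → C:1 H:2
  CH2 → C:1 H:2
  CH2 → C:1 H:2
  CH2 → C:1 H:2
  CH2 → C:1 H:2
  CH2 → C:1 H:2
  CH2 → C:1 H:2
  CH2 → C:1 H:2
  CH2CONH2 → C:2 H:4 O:1 N:1
Element totals:
  C: 11
  H: 23
  N: 1
  O: 4
  S: 1
Molecular formula: C11H23NO4S.
DoU = (2C + 2 + N − H − X) / 2 = (2·11 + 2 + 1 − 23 − 0) / 2 = 1.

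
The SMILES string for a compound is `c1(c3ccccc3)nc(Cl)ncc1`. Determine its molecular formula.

C10H7ClN2

Atom tally by fragment:
  pyrimidine ring core → C:4 H:4 N:2
  (− 2 ring H displaced by substituents)
  + C6H5 → C:6 H:5
  + Cl → Cl:1
Element totals:
  C: 10
  H: 7
  Cl: 1
  N: 2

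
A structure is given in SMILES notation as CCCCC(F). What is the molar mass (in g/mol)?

Atom tally by fragment:
  CH3 → C:1 H:3
  CH2 → C:1 H:2
  CH2 → C:1 H:2
  CH2 → C:1 H:2
  CH2F → C:1 H:2 F:1
Element totals:
  C: 5
  H: 11
  F: 1
Molecular formula: C5H11F.
  M = 5(12.011) + 11(1.008) + 18.998
    = 60.055 + 11.088 + 18.998 = 90.141

90.14 g/mol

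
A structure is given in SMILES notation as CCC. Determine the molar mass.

Atom tally by fragment:
  CH3 → C:1 H:3
  CH2 → C:1 H:2
  CH3 → C:1 H:3
Element totals:
  C: 3
  H: 8
Molecular formula: C3H8.
  M = 3(12.011) + 8(1.008)
    = 36.033 + 8.064 = 44.097

44.10 g/mol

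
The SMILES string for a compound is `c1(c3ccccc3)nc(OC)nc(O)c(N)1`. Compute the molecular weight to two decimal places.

Atom tally by fragment:
  pyrimidine ring core → C:4 H:4 N:2
  (− 4 ring H displaced by substituents)
  + C6H5 → C:6 H:5
  + OCH3 → C:1 H:3 O:1
  + OH → O:1 H:1
  + NH2 → N:1 H:2
Element totals:
  C: 11
  H: 11
  N: 3
  O: 2
Molecular formula: C11H11N3O2.
  M = 11(12.011) + 11(1.008) + 3(14.007) + 2(15.999)
    = 132.121 + 11.088 + 42.021 + 31.998 = 217.228

217.23 g/mol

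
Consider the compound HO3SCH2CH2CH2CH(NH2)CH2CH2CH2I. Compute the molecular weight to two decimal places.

Atom tally by fragment:
  HO3SCH2 → C:1 H:3 S:1 O:3
  CH2 → C:1 H:2
  CH2 → C:1 H:2
  CH(NH2) → C:1 H:3 N:1
  CH2 → C:1 H:2
  CH2 → C:1 H:2
  CH2I → C:1 H:2 I:1
Element totals:
  C: 7
  H: 16
  I: 1
  N: 1
  O: 3
  S: 1
Molecular formula: C7H16INO3S.
  M = 7(12.011) + 16(1.008) + 126.904 + 14.007 + 3(15.999) + 32.06
    = 84.077 + 16.128 + 126.904 + 14.007 + 47.997 + 32.060 = 321.173

321.17 g/mol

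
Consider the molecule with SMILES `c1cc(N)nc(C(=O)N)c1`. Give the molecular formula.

C6H7N3O

Atom tally by fragment:
  pyridine ring core → C:5 H:5 N:1
  (− 2 ring H displaced by substituents)
  + NH2 → N:1 H:2
  + CONH2 → C:1 H:2 O:1 N:1
Element totals:
  C: 6
  H: 7
  N: 3
  O: 1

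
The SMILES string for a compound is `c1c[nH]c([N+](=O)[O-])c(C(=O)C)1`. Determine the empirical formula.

C6H6N2O3

Atom tally by fragment:
  pyrrole ring core → C:4 H:5 N:1
  (− 2 ring H displaced by substituents)
  + NO2 → N:1 O:2
  + COCH3 → C:2 H:3 O:1
Element totals:
  C: 6
  H: 6
  N: 2
  O: 3
Molecular formula: C6H6N2O3.
gcd of subscripts (6, 6, 2, 3) = 1, so the empirical formula equals the molecular formula.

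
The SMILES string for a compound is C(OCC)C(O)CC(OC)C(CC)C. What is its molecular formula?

Atom tally by fragment:
  C2H5OCH2 → C:3 H:7 O:1
  CH(OH) → C:1 H:2 O:1
  CH2 → C:1 H:2
  CH(OCH3) → C:2 H:4 O:1
  CH(C2H5) → C:3 H:6
  CH3 → C:1 H:3
Element totals:
  C: 11
  H: 24
  O: 3

C11H24O3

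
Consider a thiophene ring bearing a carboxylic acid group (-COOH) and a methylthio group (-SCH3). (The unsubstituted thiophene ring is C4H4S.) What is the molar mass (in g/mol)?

174.23 g/mol

Atom tally by fragment:
  thiophene ring core → C:4 H:4 S:1
  (− 2 ring H displaced by substituents)
  + COOH → C:1 H:1 O:2
  + SCH3 → C:1 H:3 S:1
Element totals:
  C: 6
  H: 6
  O: 2
  S: 2
Molecular formula: C6H6O2S2.
  M = 6(12.011) + 6(1.008) + 2(15.999) + 2(32.06)
    = 72.066 + 6.048 + 31.998 + 64.120 = 174.232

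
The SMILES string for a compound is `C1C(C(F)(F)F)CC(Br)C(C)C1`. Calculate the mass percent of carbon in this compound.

39.21%

Atom tally by fragment:
  cyclohexane ring core → C:6 H:12
  (− 3 ring H displaced by substituents)
  + CF3 → C:1 F:3
  + Br → Br:1
  + CH3 → C:1 H:3
Element totals:
  C: 8
  H: 12
  Br: 1
  F: 3
Molecular formula: C8H12BrF3.
Molar mass = 245.082 g/mol.
Mass from C: 8 × 12.011 = 96.088 g/mol.
%C = 96.088 / 245.082 × 100 = 39.21%.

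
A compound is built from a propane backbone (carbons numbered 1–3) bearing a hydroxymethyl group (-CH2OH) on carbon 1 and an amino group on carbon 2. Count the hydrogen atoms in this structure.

Atom tally by fragment:
  HOCH2CH2 → C:2 H:5 O:1
  CH(NH2) → C:1 H:3 N:1
  CH3 → C:1 H:3
Element totals:
  C: 4
  H: 11
  N: 1
  O: 1

11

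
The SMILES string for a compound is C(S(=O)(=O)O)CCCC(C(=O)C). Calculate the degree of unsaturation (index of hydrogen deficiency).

Atom tally by fragment:
  HO3SCH2 → C:1 H:3 S:1 O:3
  CH2 → C:1 H:2
  CH2 → C:1 H:2
  CH2 → C:1 H:2
  CH2COCH3 → C:3 H:5 O:1
Element totals:
  C: 7
  H: 14
  O: 4
  S: 1
Molecular formula: C7H14O4S.
DoU = (2C + 2 + N − H − X) / 2 = (2·7 + 2 + 0 − 14 − 0) / 2 = 1.

1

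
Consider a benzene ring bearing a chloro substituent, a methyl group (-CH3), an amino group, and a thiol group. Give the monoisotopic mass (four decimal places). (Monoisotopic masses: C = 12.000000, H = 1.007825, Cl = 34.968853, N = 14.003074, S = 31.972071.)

173.0066

Atom tally by fragment:
  benzene ring core → C:6 H:6
  (− 4 ring H displaced by substituents)
  + Cl → Cl:1
  + CH3 → C:1 H:3
  + NH2 → N:1 H:2
  + SH → S:1 H:1
Element totals:
  C: 7
  H: 8
  Cl: 1
  N: 1
  S: 1
Molecular formula: C7H8ClNS.
  M = 7(12.0) + 8(1.007825) + 34.968853 + 14.003074 + 31.972071
    = 84.000000 + 8.062600 + 34.968853 + 14.003074 + 31.972071 = 173.006598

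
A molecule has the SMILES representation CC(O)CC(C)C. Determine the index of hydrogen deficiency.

0

Atom tally by fragment:
  CH3 → C:1 H:3
  CH(OH) → C:1 H:2 O:1
  CH2 → C:1 H:2
  CH(CH3) → C:2 H:4
  CH3 → C:1 H:3
Element totals:
  C: 6
  H: 14
  O: 1
Molecular formula: C6H14O.
DoU = (2C + 2 + N − H − X) / 2 = (2·6 + 2 + 0 − 14 − 0) / 2 = 0.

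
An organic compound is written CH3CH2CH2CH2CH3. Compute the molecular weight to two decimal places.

Element totals:
  C: 5
  H: 12
Molecular formula: C5H12.
  M = 5(12.011) + 12(1.008)
    = 60.055 + 12.096 = 72.151

72.15 g/mol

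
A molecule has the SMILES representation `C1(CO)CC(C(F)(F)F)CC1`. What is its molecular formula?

C7H11F3O

Atom tally by fragment:
  cyclopentane ring core → C:5 H:10
  (− 2 ring H displaced by substituents)
  + CH2OH → C:1 H:3 O:1
  + CF3 → C:1 F:3
Element totals:
  C: 7
  H: 11
  F: 3
  O: 1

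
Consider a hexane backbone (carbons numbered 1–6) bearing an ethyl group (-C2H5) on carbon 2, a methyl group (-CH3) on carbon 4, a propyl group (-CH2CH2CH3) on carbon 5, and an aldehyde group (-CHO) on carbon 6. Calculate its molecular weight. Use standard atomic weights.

198.35 g/mol

Atom tally by fragment:
  CH3 → C:1 H:3
  CH(C2H5) → C:3 H:6
  CH2 → C:1 H:2
  CH(CH3) → C:2 H:4
  CH(CH2CH2CH3) → C:4 H:8
  CH2CHO → C:2 H:3 O:1
Element totals:
  C: 13
  H: 26
  O: 1
Molecular formula: C13H26O.
  M = 13(12.011) + 26(1.008) + 15.999
    = 156.143 + 26.208 + 15.999 = 198.350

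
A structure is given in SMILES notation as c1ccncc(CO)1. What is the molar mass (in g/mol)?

Atom tally by fragment:
  pyridine ring core → C:5 H:5 N:1
  (− 1 ring H displaced by substituents)
  + CH2OH → C:1 H:3 O:1
Element totals:
  C: 6
  H: 7
  N: 1
  O: 1
Molecular formula: C6H7NO.
  M = 6(12.011) + 7(1.008) + 14.007 + 15.999
    = 72.066 + 7.056 + 14.007 + 15.999 = 109.128

109.13 g/mol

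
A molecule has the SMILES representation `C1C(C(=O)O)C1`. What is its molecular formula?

C4H6O2

Atom tally by fragment:
  cyclopropane ring core → C:3 H:6
  (− 1 ring H displaced by substituents)
  + COOH → C:1 H:1 O:2
Element totals:
  C: 4
  H: 6
  O: 2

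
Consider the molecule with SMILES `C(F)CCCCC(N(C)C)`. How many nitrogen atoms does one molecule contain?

1

Atom tally by fragment:
  FCH2 → C:1 H:2 F:1
  CH2 → C:1 H:2
  CH2 → C:1 H:2
  CH2 → C:1 H:2
  CH2 → C:1 H:2
  CH2N(CH3)2 → C:3 H:8 N:1
Element totals:
  C: 8
  H: 18
  F: 1
  N: 1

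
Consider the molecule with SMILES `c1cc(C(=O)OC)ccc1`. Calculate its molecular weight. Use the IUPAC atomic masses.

136.15 g/mol

Atom tally by fragment:
  benzene ring core → C:6 H:6
  (− 1 ring H displaced by substituents)
  + COOCH3 → C:2 H:3 O:2
Element totals:
  C: 8
  H: 8
  O: 2
Molecular formula: C8H8O2.
  M = 8(12.011) + 8(1.008) + 2(15.999)
    = 96.088 + 8.064 + 31.998 = 136.150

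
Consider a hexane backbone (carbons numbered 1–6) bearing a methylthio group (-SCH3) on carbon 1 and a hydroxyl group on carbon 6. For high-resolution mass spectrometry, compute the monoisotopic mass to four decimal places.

148.0922

Atom tally by fragment:
  CH3SCH2 → C:2 H:5 S:1
  CH2 → C:1 H:2
  CH2 → C:1 H:2
  CH2 → C:1 H:2
  CH2 → C:1 H:2
  CH2OH → C:1 H:3 O:1
Element totals:
  C: 7
  H: 16
  O: 1
  S: 1
Molecular formula: C7H16OS.
  M = 7(12.0) + 16(1.007825) + 15.994915 + 31.972071
    = 84.000000 + 16.125200 + 15.994915 + 31.972071 = 148.092186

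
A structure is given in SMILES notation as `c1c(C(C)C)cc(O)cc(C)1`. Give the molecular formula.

C10H14O

Atom tally by fragment:
  benzene ring core → C:6 H:6
  (− 3 ring H displaced by substituents)
  + CH(CH3)2 → C:3 H:7
  + OH → O:1 H:1
  + CH3 → C:1 H:3
Element totals:
  C: 10
  H: 14
  O: 1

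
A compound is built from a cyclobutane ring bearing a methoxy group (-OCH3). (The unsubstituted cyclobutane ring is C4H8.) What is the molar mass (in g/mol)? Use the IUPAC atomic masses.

86.13 g/mol

Atom tally by fragment:
  cyclobutane ring core → C:4 H:8
  (− 1 ring H displaced by substituents)
  + OCH3 → C:1 H:3 O:1
Element totals:
  C: 5
  H: 10
  O: 1
Molecular formula: C5H10O.
  M = 5(12.011) + 10(1.008) + 15.999
    = 60.055 + 10.080 + 15.999 = 86.134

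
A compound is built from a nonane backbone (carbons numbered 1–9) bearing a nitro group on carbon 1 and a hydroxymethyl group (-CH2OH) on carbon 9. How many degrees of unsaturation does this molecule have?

1

Atom tally by fragment:
  O2NCH2 → C:1 H:2 N:1 O:2
  CH2 → C:1 H:2
  CH2 → C:1 H:2
  CH2 → C:1 H:2
  CH2 → C:1 H:2
  CH2 → C:1 H:2
  CH2 → C:1 H:2
  CH2 → C:1 H:2
  CH2CH2OH → C:2 H:5 O:1
Element totals:
  C: 10
  H: 21
  N: 1
  O: 3
Molecular formula: C10H21NO3.
DoU = (2C + 2 + N − H − X) / 2 = (2·10 + 2 + 1 − 21 − 0) / 2 = 1.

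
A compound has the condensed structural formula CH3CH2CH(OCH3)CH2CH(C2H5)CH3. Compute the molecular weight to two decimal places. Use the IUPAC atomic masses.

144.26 g/mol

Atom tally by fragment:
  CH3 → C:1 H:3
  CH2 → C:1 H:2
  CH(OCH3) → C:2 H:4 O:1
  CH2 → C:1 H:2
  CH(C2H5) → C:3 H:6
  CH3 → C:1 H:3
Element totals:
  C: 9
  H: 20
  O: 1
Molecular formula: C9H20O.
  M = 9(12.011) + 20(1.008) + 15.999
    = 108.099 + 20.160 + 15.999 = 144.258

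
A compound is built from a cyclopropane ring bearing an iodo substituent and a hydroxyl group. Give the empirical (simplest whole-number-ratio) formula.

Atom tally by fragment:
  cyclopropane ring core → C:3 H:6
  (− 2 ring H displaced by substituents)
  + I → I:1
  + OH → O:1 H:1
Element totals:
  C: 3
  H: 5
  I: 1
  O: 1
Molecular formula: C3H5IO.
gcd of subscripts (3, 5, 1, 1) = 1, so the empirical formula equals the molecular formula.

C3H5IO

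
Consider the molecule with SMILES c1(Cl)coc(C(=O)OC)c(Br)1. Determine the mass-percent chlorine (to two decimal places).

14.80%

Atom tally by fragment:
  furan ring core → C:4 H:4 O:1
  (− 3 ring H displaced by substituents)
  + Cl → Cl:1
  + COOCH3 → C:2 H:3 O:2
  + Br → Br:1
Element totals:
  C: 6
  H: 4
  Br: 1
  Cl: 1
  O: 3
Molecular formula: C6H4BrClO3.
Molar mass = 239.449 g/mol.
Mass from Cl: 1 × 35.45 = 35.450 g/mol.
%Cl = 35.450 / 239.449 × 100 = 14.80%.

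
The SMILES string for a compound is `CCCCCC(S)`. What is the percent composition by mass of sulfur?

Atom tally by fragment:
  CH3 → C:1 H:3
  CH2 → C:1 H:2
  CH2 → C:1 H:2
  CH2 → C:1 H:2
  CH2 → C:1 H:2
  CH2SH → C:1 H:3 S:1
Element totals:
  C: 6
  H: 14
  S: 1
Molecular formula: C6H14S.
Molar mass = 118.238 g/mol.
Mass from S: 1 × 32.06 = 32.060 g/mol.
%S = 32.060 / 118.238 × 100 = 27.11%.

27.11%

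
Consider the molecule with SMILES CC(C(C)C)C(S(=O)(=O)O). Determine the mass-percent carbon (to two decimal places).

43.35%

Atom tally by fragment:
  CH3 → C:1 H:3
  CH(CH(CH3)2) → C:4 H:8
  CH2SO3H → C:1 H:3 S:1 O:3
Element totals:
  C: 6
  H: 14
  O: 3
  S: 1
Molecular formula: C6H14O3S.
Molar mass = 166.235 g/mol.
Mass from C: 6 × 12.011 = 72.066 g/mol.
%C = 72.066 / 166.235 × 100 = 43.35%.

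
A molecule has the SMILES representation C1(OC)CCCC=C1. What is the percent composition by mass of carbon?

74.95%

Atom tally by fragment:
  cyclohexene ring core → C:6 H:10
  (− 1 ring H displaced by substituents)
  + OCH3 → C:1 H:3 O:1
Element totals:
  C: 7
  H: 12
  O: 1
Molecular formula: C7H12O.
Molar mass = 112.172 g/mol.
Mass from C: 7 × 12.011 = 84.077 g/mol.
%C = 84.077 / 112.172 × 100 = 74.95%.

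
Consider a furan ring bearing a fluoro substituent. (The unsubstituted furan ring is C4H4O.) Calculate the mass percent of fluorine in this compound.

Atom tally by fragment:
  furan ring core → C:4 H:4 O:1
  (− 1 ring H displaced by substituents)
  + F → F:1
Element totals:
  C: 4
  H: 3
  F: 1
  O: 1
Molecular formula: C4H3FO.
Molar mass = 86.065 g/mol.
Mass from F: 1 × 18.998 = 18.998 g/mol.
%F = 18.998 / 86.065 × 100 = 22.07%.

22.07%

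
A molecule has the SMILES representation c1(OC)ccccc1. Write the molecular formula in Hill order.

C7H8O

Atom tally by fragment:
  benzene ring core → C:6 H:6
  (− 1 ring H displaced by substituents)
  + OCH3 → C:1 H:3 O:1
Element totals:
  C: 7
  H: 8
  O: 1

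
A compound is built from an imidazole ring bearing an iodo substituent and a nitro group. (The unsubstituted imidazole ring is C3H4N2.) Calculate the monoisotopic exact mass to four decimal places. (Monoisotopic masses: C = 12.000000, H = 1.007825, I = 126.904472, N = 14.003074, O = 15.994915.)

238.9192

Atom tally by fragment:
  imidazole ring core → C:3 H:4 N:2
  (− 2 ring H displaced by substituents)
  + I → I:1
  + NO2 → N:1 O:2
Element totals:
  C: 3
  H: 2
  I: 1
  N: 3
  O: 2
Molecular formula: C3H2IN3O2.
  M = 3(12.0) + 2(1.007825) + 126.904472 + 3(14.003074) + 2(15.994915)
    = 36.000000 + 2.015650 + 126.904472 + 42.009222 + 31.989830 = 238.919174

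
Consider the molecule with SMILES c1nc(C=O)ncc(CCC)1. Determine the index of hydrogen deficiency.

5

Atom tally by fragment:
  pyrimidine ring core → C:4 H:4 N:2
  (− 2 ring H displaced by substituents)
  + CHO → C:1 H:1 O:1
  + CH2CH2CH3 → C:3 H:7
Element totals:
  C: 8
  H: 10
  N: 2
  O: 1
Molecular formula: C8H10N2O.
DoU = (2C + 2 + N − H − X) / 2 = (2·8 + 2 + 2 − 10 − 0) / 2 = 5.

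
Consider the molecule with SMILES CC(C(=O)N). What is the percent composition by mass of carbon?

49.30%

Atom tally by fragment:
  CH3 → C:1 H:3
  CH2CONH2 → C:2 H:4 O:1 N:1
Element totals:
  C: 3
  H: 7
  N: 1
  O: 1
Molecular formula: C3H7NO.
Molar mass = 73.095 g/mol.
Mass from C: 3 × 12.011 = 36.033 g/mol.
%C = 36.033 / 73.095 × 100 = 49.30%.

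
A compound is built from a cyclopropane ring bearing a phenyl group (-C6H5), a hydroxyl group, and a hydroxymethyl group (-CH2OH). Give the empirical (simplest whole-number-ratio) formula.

Atom tally by fragment:
  cyclopropane ring core → C:3 H:6
  (− 3 ring H displaced by substituents)
  + C6H5 → C:6 H:5
  + OH → O:1 H:1
  + CH2OH → C:1 H:3 O:1
Element totals:
  C: 10
  H: 12
  O: 2
Molecular formula: C10H12O2.
gcd of subscripts = 2; dividing each by 2:
  C: 10/2 = 5
  H: 12/2 = 6
  O: 2/2 = 1

C5H6O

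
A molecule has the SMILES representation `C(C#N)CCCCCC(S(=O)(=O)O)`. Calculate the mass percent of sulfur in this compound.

Atom tally by fragment:
  NCCH2 → C:2 H:2 N:1
  CH2 → C:1 H:2
  CH2 → C:1 H:2
  CH2 → C:1 H:2
  CH2 → C:1 H:2
  CH2 → C:1 H:2
  CH2SO3H → C:1 H:3 S:1 O:3
Element totals:
  C: 8
  H: 15
  N: 1
  O: 3
  S: 1
Molecular formula: C8H15NO3S.
Molar mass = 205.272 g/mol.
Mass from S: 1 × 32.06 = 32.060 g/mol.
%S = 32.060 / 205.272 × 100 = 15.62%.

15.62%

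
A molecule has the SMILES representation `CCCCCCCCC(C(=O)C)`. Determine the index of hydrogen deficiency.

Atom tally by fragment:
  CH3 → C:1 H:3
  CH2 → C:1 H:2
  CH2 → C:1 H:2
  CH2 → C:1 H:2
  CH2 → C:1 H:2
  CH2 → C:1 H:2
  CH2 → C:1 H:2
  CH2 → C:1 H:2
  CH2COCH3 → C:3 H:5 O:1
Element totals:
  C: 11
  H: 22
  O: 1
Molecular formula: C11H22O.
DoU = (2C + 2 + N − H − X) / 2 = (2·11 + 2 + 0 − 22 − 0) / 2 = 1.

1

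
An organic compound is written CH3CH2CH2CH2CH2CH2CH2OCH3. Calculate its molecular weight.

130.23 g/mol

Element totals:
  C: 8
  H: 18
  O: 1
Molecular formula: C8H18O.
  M = 8(12.011) + 18(1.008) + 15.999
    = 96.088 + 18.144 + 15.999 = 130.231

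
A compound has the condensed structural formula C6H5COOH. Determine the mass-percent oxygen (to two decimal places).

Atom tally by fragment:
  benzene ring core → C:6 H:6
  (− 1 ring H displaced by substituents)
  + COOH → C:1 H:1 O:2
Element totals:
  C: 7
  H: 6
  O: 2
Molecular formula: C7H6O2.
Molar mass = 122.123 g/mol.
Mass from O: 2 × 15.999 = 31.998 g/mol.
%O = 31.998 / 122.123 × 100 = 26.20%.

26.20%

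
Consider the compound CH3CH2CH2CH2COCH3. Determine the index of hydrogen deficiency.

Element totals:
  C: 6
  H: 12
  O: 1
Molecular formula: C6H12O.
DoU = (2C + 2 + N − H − X) / 2 = (2·6 + 2 + 0 − 12 − 0) / 2 = 1.

1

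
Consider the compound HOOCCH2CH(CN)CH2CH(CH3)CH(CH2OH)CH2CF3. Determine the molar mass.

267.25 g/mol

Element totals:
  C: 11
  H: 16
  F: 3
  N: 1
  O: 3
Molecular formula: C11H16F3NO3.
  M = 11(12.011) + 16(1.008) + 3(18.998) + 14.007 + 3(15.999)
    = 132.121 + 16.128 + 56.994 + 14.007 + 47.997 = 267.247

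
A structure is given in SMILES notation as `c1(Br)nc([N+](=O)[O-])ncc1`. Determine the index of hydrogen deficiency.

Atom tally by fragment:
  pyrimidine ring core → C:4 H:4 N:2
  (− 2 ring H displaced by substituents)
  + Br → Br:1
  + NO2 → N:1 O:2
Element totals:
  C: 4
  H: 2
  Br: 1
  N: 3
  O: 2
Molecular formula: C4H2BrN3O2.
DoU = (2C + 2 + N − H − X) / 2 = (2·4 + 2 + 3 − 2 − 1) / 2 = 5.

5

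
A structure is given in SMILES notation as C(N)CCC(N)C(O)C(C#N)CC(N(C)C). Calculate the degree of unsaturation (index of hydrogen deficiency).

2

Atom tally by fragment:
  H2NCH2 → C:1 H:4 N:1
  CH2 → C:1 H:2
  CH2 → C:1 H:2
  CH(NH2) → C:1 H:3 N:1
  CH(OH) → C:1 H:2 O:1
  CH(CN) → C:2 H:1 N:1
  CH2 → C:1 H:2
  CH2N(CH3)2 → C:3 H:8 N:1
Element totals:
  C: 11
  H: 24
  N: 4
  O: 1
Molecular formula: C11H24N4O.
DoU = (2C + 2 + N − H − X) / 2 = (2·11 + 2 + 4 − 24 − 0) / 2 = 2.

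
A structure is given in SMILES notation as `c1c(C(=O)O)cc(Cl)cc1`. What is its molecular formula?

C7H5ClO2

Atom tally by fragment:
  benzene ring core → C:6 H:6
  (− 2 ring H displaced by substituents)
  + COOH → C:1 H:1 O:2
  + Cl → Cl:1
Element totals:
  C: 7
  H: 5
  Cl: 1
  O: 2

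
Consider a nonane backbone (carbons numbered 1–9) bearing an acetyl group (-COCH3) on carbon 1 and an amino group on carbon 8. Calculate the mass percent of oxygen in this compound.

8.63%

Atom tally by fragment:
  CH3COCH2 → C:3 H:5 O:1
  CH2 → C:1 H:2
  CH2 → C:1 H:2
  CH2 → C:1 H:2
  CH2 → C:1 H:2
  CH2 → C:1 H:2
  CH2 → C:1 H:2
  CH(NH2) → C:1 H:3 N:1
  CH3 → C:1 H:3
Element totals:
  C: 11
  H: 23
  N: 1
  O: 1
Molecular formula: C11H23NO.
Molar mass = 185.311 g/mol.
Mass from O: 1 × 15.999 = 15.999 g/mol.
%O = 15.999 / 185.311 × 100 = 8.63%.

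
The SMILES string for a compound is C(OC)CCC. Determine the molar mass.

88.15 g/mol

Atom tally by fragment:
  CH3OCH2 → C:2 H:5 O:1
  CH2 → C:1 H:2
  CH2 → C:1 H:2
  CH3 → C:1 H:3
Element totals:
  C: 5
  H: 12
  O: 1
Molecular formula: C5H12O.
  M = 5(12.011) + 12(1.008) + 15.999
    = 60.055 + 12.096 + 15.999 = 88.150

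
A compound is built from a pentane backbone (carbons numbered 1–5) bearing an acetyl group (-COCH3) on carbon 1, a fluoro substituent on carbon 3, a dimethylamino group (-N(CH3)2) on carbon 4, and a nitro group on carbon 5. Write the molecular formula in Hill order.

C9H17FN2O3

Atom tally by fragment:
  CH3COCH2 → C:3 H:5 O:1
  CH2 → C:1 H:2
  CH(F) → C:1 H:1 F:1
  CH(N(CH3)2) → C:3 H:7 N:1
  CH2NO2 → C:1 H:2 N:1 O:2
Element totals:
  C: 9
  H: 17
  F: 1
  N: 2
  O: 3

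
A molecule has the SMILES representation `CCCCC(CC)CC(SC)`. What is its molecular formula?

Atom tally by fragment:
  CH3 → C:1 H:3
  CH2 → C:1 H:2
  CH2 → C:1 H:2
  CH2 → C:1 H:2
  CH(C2H5) → C:3 H:6
  CH2 → C:1 H:2
  CH2SCH3 → C:2 H:5 S:1
Element totals:
  C: 10
  H: 22
  S: 1

C10H22S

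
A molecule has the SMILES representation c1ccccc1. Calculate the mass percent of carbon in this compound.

92.26%

Atom tally by fragment:
  benzene ring core → C:6 H:6
Element totals:
  C: 6
  H: 6
Molecular formula: C6H6.
Molar mass = 78.114 g/mol.
Mass from C: 6 × 12.011 = 72.066 g/mol.
%C = 72.066 / 78.114 × 100 = 92.26%.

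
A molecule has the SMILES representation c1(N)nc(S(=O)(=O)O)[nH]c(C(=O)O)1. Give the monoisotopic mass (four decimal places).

206.9950

Atom tally by fragment:
  imidazole ring core → C:3 H:4 N:2
  (− 3 ring H displaced by substituents)
  + NH2 → N:1 H:2
  + SO3H → S:1 O:3 H:1
  + COOH → C:1 H:1 O:2
Element totals:
  C: 4
  H: 5
  N: 3
  O: 5
  S: 1
Molecular formula: C4H5N3O5S.
  M = 4(12.0) + 5(1.007825) + 3(14.003074) + 5(15.994915) + 31.972071
    = 48.000000 + 5.039125 + 42.009222 + 79.974575 + 31.972071 = 206.994993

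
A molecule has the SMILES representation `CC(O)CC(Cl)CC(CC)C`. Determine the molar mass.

Atom tally by fragment:
  CH3 → C:1 H:3
  CH(OH) → C:1 H:2 O:1
  CH2 → C:1 H:2
  CH(Cl) → C:1 H:1 Cl:1
  CH2 → C:1 H:2
  CH(C2H5) → C:3 H:6
  CH3 → C:1 H:3
Element totals:
  C: 9
  H: 19
  Cl: 1
  O: 1
Molecular formula: C9H19ClO.
  M = 9(12.011) + 19(1.008) + 35.45 + 15.999
    = 108.099 + 19.152 + 35.450 + 15.999 = 178.700

178.70 g/mol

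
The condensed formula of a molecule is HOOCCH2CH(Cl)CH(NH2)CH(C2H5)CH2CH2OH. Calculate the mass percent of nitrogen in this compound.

6.26%

Element totals:
  C: 9
  H: 18
  Cl: 1
  N: 1
  O: 3
Molecular formula: C9H18ClNO3.
Molar mass = 223.697 g/mol.
Mass from N: 1 × 14.007 = 14.007 g/mol.
%N = 14.007 / 223.697 × 100 = 6.26%.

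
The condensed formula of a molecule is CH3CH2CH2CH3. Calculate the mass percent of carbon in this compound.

82.66%

Element totals:
  C: 4
  H: 10
Molecular formula: C4H10.
Molar mass = 58.124 g/mol.
Mass from C: 4 × 12.011 = 48.044 g/mol.
%C = 48.044 / 58.124 × 100 = 82.66%.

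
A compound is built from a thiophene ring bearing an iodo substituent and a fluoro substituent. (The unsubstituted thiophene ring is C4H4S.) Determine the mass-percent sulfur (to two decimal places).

Atom tally by fragment:
  thiophene ring core → C:4 H:4 S:1
  (− 2 ring H displaced by substituents)
  + I → I:1
  + F → F:1
Element totals:
  C: 4
  H: 2
  F: 1
  I: 1
  S: 1
Molecular formula: C4H2FIS.
Molar mass = 228.022 g/mol.
Mass from S: 1 × 32.06 = 32.060 g/mol.
%S = 32.060 / 228.022 × 100 = 14.06%.

14.06%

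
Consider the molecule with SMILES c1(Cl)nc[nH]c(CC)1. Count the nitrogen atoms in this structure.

2

Atom tally by fragment:
  imidazole ring core → C:3 H:4 N:2
  (− 2 ring H displaced by substituents)
  + Cl → Cl:1
  + C2H5 → C:2 H:5
Element totals:
  C: 5
  H: 7
  Cl: 1
  N: 2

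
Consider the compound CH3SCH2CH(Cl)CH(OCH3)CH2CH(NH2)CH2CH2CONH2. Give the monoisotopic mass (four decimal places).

268.1012

Atom tally by fragment:
  CH3SCH2 → C:2 H:5 S:1
  CH(Cl) → C:1 H:1 Cl:1
  CH(OCH3) → C:2 H:4 O:1
  CH2 → C:1 H:2
  CH(NH2) → C:1 H:3 N:1
  CH2 → C:1 H:2
  CH2CONH2 → C:2 H:4 O:1 N:1
Element totals:
  C: 10
  H: 21
  Cl: 1
  N: 2
  O: 2
  S: 1
Molecular formula: C10H21ClN2O2S.
  M = 10(12.0) + 21(1.007825) + 34.968853 + 2(14.003074) + 2(15.994915) + 31.972071
    = 120.000000 + 21.164325 + 34.968853 + 28.006148 + 31.989830 + 31.972071 = 268.101227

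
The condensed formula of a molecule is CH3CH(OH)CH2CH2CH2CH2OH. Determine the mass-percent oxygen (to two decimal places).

27.08%

Element totals:
  C: 6
  H: 14
  O: 2
Molecular formula: C6H14O2.
Molar mass = 118.176 g/mol.
Mass from O: 2 × 15.999 = 31.998 g/mol.
%O = 31.998 / 118.176 × 100 = 27.08%.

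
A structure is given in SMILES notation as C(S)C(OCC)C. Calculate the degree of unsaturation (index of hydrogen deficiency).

Atom tally by fragment:
  HSCH2 → C:1 H:3 S:1
  CH(OC2H5) → C:3 H:6 O:1
  CH3 → C:1 H:3
Element totals:
  C: 5
  H: 12
  O: 1
  S: 1
Molecular formula: C5H12OS.
DoU = (2C + 2 + N − H − X) / 2 = (2·5 + 2 + 0 − 12 − 0) / 2 = 0.

0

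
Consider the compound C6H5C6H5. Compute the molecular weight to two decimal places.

Atom tally by fragment:
  benzene ring core → C:6 H:6
  (− 1 ring H displaced by substituents)
  + C6H5 → C:6 H:5
Element totals:
  C: 12
  H: 10
Molecular formula: C12H10.
  M = 12(12.011) + 10(1.008)
    = 144.132 + 10.080 = 154.212

154.21 g/mol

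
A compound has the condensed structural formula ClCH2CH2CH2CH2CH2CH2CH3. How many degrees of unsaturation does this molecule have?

0

Atom tally by fragment:
  ClCH2 → C:1 H:2 Cl:1
  CH2 → C:1 H:2
  CH2 → C:1 H:2
  CH2 → C:1 H:2
  CH2 → C:1 H:2
  CH2 → C:1 H:2
  CH3 → C:1 H:3
Element totals:
  C: 7
  H: 15
  Cl: 1
Molecular formula: C7H15Cl.
DoU = (2C + 2 + N − H − X) / 2 = (2·7 + 2 + 0 − 15 − 1) / 2 = 0.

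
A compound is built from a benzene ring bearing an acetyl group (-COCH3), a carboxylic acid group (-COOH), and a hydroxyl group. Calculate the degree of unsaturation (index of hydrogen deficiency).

Atom tally by fragment:
  benzene ring core → C:6 H:6
  (− 3 ring H displaced by substituents)
  + COCH3 → C:2 H:3 O:1
  + COOH → C:1 H:1 O:2
  + OH → O:1 H:1
Element totals:
  C: 9
  H: 8
  O: 4
Molecular formula: C9H8O4.
DoU = (2C + 2 + N − H − X) / 2 = (2·9 + 2 + 0 − 8 − 0) / 2 = 6.

6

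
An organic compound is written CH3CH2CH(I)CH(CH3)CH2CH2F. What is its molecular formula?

Element totals:
  C: 7
  H: 14
  F: 1
  I: 1

C7H14FI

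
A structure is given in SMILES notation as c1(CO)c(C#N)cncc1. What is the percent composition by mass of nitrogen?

Atom tally by fragment:
  pyridine ring core → C:5 H:5 N:1
  (− 2 ring H displaced by substituents)
  + CH2OH → C:1 H:3 O:1
  + CN → C:1 N:1
Element totals:
  C: 7
  H: 6
  N: 2
  O: 1
Molecular formula: C7H6N2O.
Molar mass = 134.138 g/mol.
Mass from N: 2 × 14.007 = 28.014 g/mol.
%N = 28.014 / 134.138 × 100 = 20.88%.

20.88%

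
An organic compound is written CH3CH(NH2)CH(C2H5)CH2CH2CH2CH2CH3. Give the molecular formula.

Atom tally by fragment:
  CH3 → C:1 H:3
  CH(NH2) → C:1 H:3 N:1
  CH(C2H5) → C:3 H:6
  CH2 → C:1 H:2
  CH2 → C:1 H:2
  CH2 → C:1 H:2
  CH2 → C:1 H:2
  CH3 → C:1 H:3
Element totals:
  C: 10
  H: 23
  N: 1

C10H23N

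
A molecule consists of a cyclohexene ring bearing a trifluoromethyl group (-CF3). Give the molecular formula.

C7H9F3

Atom tally by fragment:
  cyclohexene ring core → C:6 H:10
  (− 1 ring H displaced by substituents)
  + CF3 → C:1 F:3
Element totals:
  C: 7
  H: 9
  F: 3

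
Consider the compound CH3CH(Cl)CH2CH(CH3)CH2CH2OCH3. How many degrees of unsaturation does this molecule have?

0

Atom tally by fragment:
  CH3 → C:1 H:3
  CH(Cl) → C:1 H:1 Cl:1
  CH2 → C:1 H:2
  CH(CH3) → C:2 H:4
  CH2 → C:1 H:2
  CH2OCH3 → C:2 H:5 O:1
Element totals:
  C: 8
  H: 17
  Cl: 1
  O: 1
Molecular formula: C8H17ClO.
DoU = (2C + 2 + N − H − X) / 2 = (2·8 + 2 + 0 − 17 − 1) / 2 = 0.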